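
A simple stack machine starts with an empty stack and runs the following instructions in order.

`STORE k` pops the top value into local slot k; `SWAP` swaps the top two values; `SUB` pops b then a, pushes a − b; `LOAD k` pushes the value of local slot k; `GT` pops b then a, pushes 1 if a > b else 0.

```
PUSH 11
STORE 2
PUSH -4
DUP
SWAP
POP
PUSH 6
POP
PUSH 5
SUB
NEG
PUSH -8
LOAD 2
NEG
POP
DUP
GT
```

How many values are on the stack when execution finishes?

PUSH 11  [11]
STORE 2  []
PUSH -4  [-4]
DUP      [-4, -4]
SWAP     [-4, -4]
POP      [-4]
PUSH 6   [-4, 6]
POP      [-4]
PUSH 5   [-4, 5]
SUB      [-9]
NEG      [9]
PUSH -8  [9, -8]
LOAD 2   [9, -8, 11]
NEG      [9, -8, -11]
POP      [9, -8]
DUP      [9, -8, -8]
GT       [9, 0]

2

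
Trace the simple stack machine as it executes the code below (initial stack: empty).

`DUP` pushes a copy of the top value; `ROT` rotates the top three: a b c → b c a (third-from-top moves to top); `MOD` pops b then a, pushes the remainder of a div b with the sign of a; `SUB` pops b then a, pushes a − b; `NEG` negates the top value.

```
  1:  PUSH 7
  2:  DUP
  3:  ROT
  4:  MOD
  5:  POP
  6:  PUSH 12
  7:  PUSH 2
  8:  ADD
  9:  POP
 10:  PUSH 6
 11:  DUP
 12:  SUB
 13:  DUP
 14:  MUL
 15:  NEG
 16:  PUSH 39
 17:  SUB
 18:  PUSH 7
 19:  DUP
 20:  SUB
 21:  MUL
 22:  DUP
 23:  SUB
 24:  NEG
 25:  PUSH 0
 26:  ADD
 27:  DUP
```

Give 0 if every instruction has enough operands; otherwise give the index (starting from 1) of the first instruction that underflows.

PUSH 7 : 7
DUP    : 7 7
ROT  — needs 3 operands, stack has 2 → underflow

3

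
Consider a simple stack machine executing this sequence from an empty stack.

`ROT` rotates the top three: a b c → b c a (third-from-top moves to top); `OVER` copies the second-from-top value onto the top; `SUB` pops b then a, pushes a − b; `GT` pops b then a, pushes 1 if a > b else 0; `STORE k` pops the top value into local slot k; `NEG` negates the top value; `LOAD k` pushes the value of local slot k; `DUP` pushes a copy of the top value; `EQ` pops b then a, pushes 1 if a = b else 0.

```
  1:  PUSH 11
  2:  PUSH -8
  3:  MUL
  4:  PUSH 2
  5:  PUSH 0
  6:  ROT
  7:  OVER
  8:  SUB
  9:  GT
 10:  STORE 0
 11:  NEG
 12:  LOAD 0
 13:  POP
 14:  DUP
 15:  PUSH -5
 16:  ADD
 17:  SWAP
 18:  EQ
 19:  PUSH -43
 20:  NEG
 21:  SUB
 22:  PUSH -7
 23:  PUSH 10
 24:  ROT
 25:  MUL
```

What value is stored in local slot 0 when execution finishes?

PUSH 11  → 11
PUSH -8  → 11 -8
MUL      → -88
PUSH 2   → -88 2
PUSH 0   → -88 2 0
ROT      → 2 0 -88
OVER     → 2 0 -88 0
SUB      → 2 0 -88
GT       → 2 1
STORE 0  → 2
NEG      → -2
LOAD 0   → -2 1
POP      → -2
DUP      → -2 -2
PUSH -5  → -2 -2 -5
ADD      → -2 -7
SWAP     → -7 -2
EQ       → 0
PUSH -43 → 0 -43
NEG      → 0 43
SUB      → -43
PUSH -7  → -43 -7
PUSH 10  → -43 -7 10
ROT      → -7 10 -43
MUL      → -7 -430

1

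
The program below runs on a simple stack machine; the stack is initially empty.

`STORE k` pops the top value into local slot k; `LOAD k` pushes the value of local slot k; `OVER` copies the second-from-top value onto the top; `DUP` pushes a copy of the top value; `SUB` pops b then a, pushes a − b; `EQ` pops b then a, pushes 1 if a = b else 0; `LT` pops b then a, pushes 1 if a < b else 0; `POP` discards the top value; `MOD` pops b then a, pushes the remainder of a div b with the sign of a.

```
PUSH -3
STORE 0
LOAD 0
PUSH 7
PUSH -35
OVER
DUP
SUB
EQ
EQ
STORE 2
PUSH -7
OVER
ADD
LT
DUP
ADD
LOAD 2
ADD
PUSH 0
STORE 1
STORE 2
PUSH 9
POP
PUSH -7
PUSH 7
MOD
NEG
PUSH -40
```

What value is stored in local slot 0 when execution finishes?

-3

PUSH -3  -> [-3]
STORE 0  -> []
LOAD 0   -> [-3]
PUSH 7   -> [-3, 7]
PUSH -35 -> [-3, 7, -35]
OVER     -> [-3, 7, -35, 7]
DUP      -> [-3, 7, -35, 7, 7]
SUB      -> [-3, 7, -35, 0]
EQ       -> [-3, 7, 0]
EQ       -> [-3, 0]
STORE 2  -> [-3]
PUSH -7  -> [-3, -7]
OVER     -> [-3, -7, -3]
ADD      -> [-3, -10]
LT       -> [0]
DUP      -> [0, 0]
ADD      -> [0]
LOAD 2   -> [0, 0]
ADD      -> [0]
PUSH 0   -> [0, 0]
STORE 1  -> [0]
STORE 2  -> []
PUSH 9   -> [9]
POP      -> []
PUSH -7  -> [-7]
PUSH 7   -> [-7, 7]
MOD      -> [0]
NEG      -> [0]
PUSH -40 -> [0, -40]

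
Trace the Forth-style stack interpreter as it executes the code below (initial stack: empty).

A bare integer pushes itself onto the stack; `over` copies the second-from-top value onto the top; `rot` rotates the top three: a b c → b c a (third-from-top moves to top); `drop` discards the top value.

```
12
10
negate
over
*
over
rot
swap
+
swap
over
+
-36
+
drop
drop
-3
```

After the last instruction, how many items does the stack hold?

12     -> 12
10     -> 12 10
negate -> 12 -10
over   -> 12 -10 12
*      -> 12 -120
over   -> 12 -120 12
rot    -> -120 12 12
swap   -> -120 12 12
+      -> -120 24
swap   -> 24 -120
over   -> 24 -120 24
+      -> 24 -96
-36    -> 24 -96 -36
+      -> 24 -132
drop   -> 24
drop   -> (empty)
-3     -> -3

1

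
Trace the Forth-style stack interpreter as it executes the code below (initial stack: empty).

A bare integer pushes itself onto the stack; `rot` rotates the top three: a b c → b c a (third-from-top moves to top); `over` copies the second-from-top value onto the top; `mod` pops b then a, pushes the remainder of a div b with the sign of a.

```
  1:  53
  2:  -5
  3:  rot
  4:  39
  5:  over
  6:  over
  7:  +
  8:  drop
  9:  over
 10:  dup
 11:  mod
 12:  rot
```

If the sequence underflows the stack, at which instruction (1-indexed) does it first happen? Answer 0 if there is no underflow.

53  53
-5  53 -5
rot  — needs 3 operands, stack has 2 → underflow

3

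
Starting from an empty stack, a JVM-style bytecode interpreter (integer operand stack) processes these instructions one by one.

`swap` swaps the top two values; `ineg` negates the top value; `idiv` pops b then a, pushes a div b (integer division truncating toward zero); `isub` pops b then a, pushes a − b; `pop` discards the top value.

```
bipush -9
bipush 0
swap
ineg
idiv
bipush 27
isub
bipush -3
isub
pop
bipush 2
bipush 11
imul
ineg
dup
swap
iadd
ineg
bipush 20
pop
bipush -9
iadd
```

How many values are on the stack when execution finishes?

1

bipush -9 : [-9]
bipush 0  : [-9, 0]
swap      : [0, -9]
ineg      : [0, 9]
idiv      : [0]
bipush 27 : [0, 27]
isub      : [-27]
bipush -3 : [-27, -3]
isub      : [-24]
pop       : []
bipush 2  : [2]
bipush 11 : [2, 11]
imul      : [22]
ineg      : [-22]
dup       : [-22, -22]
swap      : [-22, -22]
iadd      : [-44]
ineg      : [44]
bipush 20 : [44, 20]
pop       : [44]
bipush -9 : [44, -9]
iadd      : [35]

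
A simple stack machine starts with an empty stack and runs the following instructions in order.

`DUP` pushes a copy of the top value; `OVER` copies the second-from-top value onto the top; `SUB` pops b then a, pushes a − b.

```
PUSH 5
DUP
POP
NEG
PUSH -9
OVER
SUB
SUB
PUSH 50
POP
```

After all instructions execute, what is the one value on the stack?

PUSH 5   5
DUP      5 5
POP      5
NEG      -5
PUSH -9  -5 -9
OVER     -5 -9 -5
SUB      -5 -4
SUB      -1
PUSH 50  -1 50
POP      -1

-1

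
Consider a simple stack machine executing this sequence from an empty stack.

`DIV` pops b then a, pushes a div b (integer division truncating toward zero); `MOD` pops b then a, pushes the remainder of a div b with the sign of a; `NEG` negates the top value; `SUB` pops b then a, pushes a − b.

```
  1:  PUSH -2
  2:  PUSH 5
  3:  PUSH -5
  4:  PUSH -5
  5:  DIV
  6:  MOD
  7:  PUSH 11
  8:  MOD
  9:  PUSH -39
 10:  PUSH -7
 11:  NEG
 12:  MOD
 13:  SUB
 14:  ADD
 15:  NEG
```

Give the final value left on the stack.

PUSH -2   -2
PUSH 5    -2 5
PUSH -5   -2 5 -5
PUSH -5   -2 5 -5 -5
DIV       -2 5 1
MOD       -2 0
PUSH 11   -2 0 11
MOD       -2 0
PUSH -39  -2 0 -39
PUSH -7   -2 0 -39 -7
NEG       -2 0 -39 7
MOD       -2 0 -4
SUB       -2 4
ADD       2
NEG       -2

-2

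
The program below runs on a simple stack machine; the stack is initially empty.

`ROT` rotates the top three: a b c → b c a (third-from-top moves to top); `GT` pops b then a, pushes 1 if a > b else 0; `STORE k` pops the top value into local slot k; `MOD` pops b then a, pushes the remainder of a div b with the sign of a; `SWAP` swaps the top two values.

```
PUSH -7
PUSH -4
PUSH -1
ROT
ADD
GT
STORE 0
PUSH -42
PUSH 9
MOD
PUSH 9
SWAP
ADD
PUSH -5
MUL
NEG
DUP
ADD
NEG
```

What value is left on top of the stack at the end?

PUSH -7  → -7
PUSH -4  → -7 -4
PUSH -1  → -7 -4 -1
ROT      → -4 -1 -7
ADD      → -4 -8
GT       → 1
STORE 0  → (empty)
PUSH -42 → -42
PUSH 9   → -42 9
MOD      → -6
PUSH 9   → -6 9
SWAP     → 9 -6
ADD      → 3
PUSH -5  → 3 -5
MUL      → -15
NEG      → 15
DUP      → 15 15
ADD      → 30
NEG      → -30

-30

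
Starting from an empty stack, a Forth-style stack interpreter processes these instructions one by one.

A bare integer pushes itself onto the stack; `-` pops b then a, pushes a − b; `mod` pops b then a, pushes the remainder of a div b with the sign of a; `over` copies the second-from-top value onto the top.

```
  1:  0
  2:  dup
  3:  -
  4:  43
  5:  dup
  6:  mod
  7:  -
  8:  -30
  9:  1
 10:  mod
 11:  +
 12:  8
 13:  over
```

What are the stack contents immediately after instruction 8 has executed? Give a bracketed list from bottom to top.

[0, -30]

0   -> [0]
dup -> [0, 0]
-   -> [0]
43  -> [0, 43]
dup -> [0, 43, 43]
mod -> [0, 0]
-   -> [0]
-30 -> [0, -30]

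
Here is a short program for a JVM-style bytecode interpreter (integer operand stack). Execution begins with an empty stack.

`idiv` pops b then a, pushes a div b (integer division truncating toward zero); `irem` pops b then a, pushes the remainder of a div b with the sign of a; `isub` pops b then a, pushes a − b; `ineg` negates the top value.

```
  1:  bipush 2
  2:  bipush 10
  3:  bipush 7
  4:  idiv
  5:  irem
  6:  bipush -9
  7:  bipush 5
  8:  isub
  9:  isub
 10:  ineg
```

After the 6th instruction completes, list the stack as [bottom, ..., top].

[0, -9]

bipush 2  : 2
bipush 10 : 2 10
bipush 7  : 2 10 7
idiv      : 2 1
irem      : 0
bipush -9 : 0 -9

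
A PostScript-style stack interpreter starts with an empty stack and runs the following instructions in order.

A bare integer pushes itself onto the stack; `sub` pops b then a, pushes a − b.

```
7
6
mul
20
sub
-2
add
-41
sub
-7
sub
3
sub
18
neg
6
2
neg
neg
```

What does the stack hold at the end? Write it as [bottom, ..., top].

7   -> 7
6   -> 7 6
mul -> 42
20  -> 42 20
sub -> 22
-2  -> 22 -2
add -> 20
-41 -> 20 -41
sub -> 61
-7  -> 61 -7
sub -> 68
3   -> 68 3
sub -> 65
18  -> 65 18
neg -> 65 -18
6   -> 65 -18 6
2   -> 65 -18 6 2
neg -> 65 -18 6 -2
neg -> 65 -18 6 2

[65, -18, 6, 2]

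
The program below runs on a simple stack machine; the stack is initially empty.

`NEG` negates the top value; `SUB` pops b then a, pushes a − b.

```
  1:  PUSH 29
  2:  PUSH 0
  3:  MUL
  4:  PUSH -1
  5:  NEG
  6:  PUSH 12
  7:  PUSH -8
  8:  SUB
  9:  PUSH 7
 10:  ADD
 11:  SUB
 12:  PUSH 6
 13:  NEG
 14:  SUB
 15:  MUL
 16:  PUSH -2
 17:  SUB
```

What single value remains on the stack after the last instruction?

2

PUSH 29 → [29]
PUSH 0  → [29, 0]
MUL     → [0]
PUSH -1 → [0, -1]
NEG     → [0, 1]
PUSH 12 → [0, 1, 12]
PUSH -8 → [0, 1, 12, -8]
SUB     → [0, 1, 20]
PUSH 7  → [0, 1, 20, 7]
ADD     → [0, 1, 27]
SUB     → [0, -26]
PUSH 6  → [0, -26, 6]
NEG     → [0, -26, -6]
SUB     → [0, -20]
MUL     → [0]
PUSH -2 → [0, -2]
SUB     → [2]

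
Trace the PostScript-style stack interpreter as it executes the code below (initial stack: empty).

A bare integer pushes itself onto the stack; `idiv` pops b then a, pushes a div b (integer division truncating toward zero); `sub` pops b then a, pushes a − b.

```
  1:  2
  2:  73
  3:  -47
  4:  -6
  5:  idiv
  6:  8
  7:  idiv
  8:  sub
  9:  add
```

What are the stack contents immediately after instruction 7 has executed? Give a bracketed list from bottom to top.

[2, 73, 0]

2    → 2
73   → 2 73
-47  → 2 73 -47
-6   → 2 73 -47 -6
idiv → 2 73 7
8    → 2 73 7 8
idiv → 2 73 0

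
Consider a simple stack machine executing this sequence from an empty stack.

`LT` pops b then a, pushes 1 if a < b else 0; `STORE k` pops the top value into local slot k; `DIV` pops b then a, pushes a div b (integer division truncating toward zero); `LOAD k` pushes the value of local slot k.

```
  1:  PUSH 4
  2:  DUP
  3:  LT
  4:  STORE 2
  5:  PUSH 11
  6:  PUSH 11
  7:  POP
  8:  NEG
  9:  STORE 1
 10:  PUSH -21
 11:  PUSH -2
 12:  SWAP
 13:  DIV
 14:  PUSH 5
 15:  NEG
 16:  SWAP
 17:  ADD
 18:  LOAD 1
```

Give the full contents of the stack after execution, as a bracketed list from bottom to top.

PUSH 4    4
DUP       4 4
LT        0
STORE 2   (empty)
PUSH 11   11
PUSH 11   11 11
POP       11
NEG       -11
STORE 1   (empty)
PUSH -21  -21
PUSH -2   -21 -2
SWAP      -2 -21
DIV       0
PUSH 5    0 5
NEG       0 -5
SWAP      -5 0
ADD       -5
LOAD 1    -5 -11

[-5, -11]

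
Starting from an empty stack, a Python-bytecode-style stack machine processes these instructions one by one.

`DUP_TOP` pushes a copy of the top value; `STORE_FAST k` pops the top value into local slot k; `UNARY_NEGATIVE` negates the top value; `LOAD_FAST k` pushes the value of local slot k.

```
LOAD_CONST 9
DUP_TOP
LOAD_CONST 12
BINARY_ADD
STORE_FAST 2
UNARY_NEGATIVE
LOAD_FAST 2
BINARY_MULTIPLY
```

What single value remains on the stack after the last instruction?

LOAD_CONST 9     9
DUP_TOP          9 9
LOAD_CONST 12    9 9 12
BINARY_ADD       9 21
STORE_FAST 2     9
UNARY_NEGATIVE   -9
LOAD_FAST 2      -9 21
BINARY_MULTIPLY  -189

-189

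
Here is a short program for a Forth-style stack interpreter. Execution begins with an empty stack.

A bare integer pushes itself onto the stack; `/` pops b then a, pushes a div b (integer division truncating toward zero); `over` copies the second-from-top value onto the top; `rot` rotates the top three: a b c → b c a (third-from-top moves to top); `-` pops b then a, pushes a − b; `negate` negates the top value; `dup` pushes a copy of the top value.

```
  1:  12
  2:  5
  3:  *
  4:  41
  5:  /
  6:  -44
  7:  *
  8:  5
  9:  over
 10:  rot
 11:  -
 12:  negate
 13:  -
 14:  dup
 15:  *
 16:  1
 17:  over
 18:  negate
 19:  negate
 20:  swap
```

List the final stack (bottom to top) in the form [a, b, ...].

12     → 12
5      → 12 5
*      → 60
41     → 60 41
/      → 1
-44    → 1 -44
*      → -44
5      → -44 5
over   → -44 5 -44
rot    → 5 -44 -44
-      → 5 0
negate → 5 0
-      → 5
dup    → 5 5
*      → 25
1      → 25 1
over   → 25 1 25
negate → 25 1 -25
negate → 25 1 25
swap   → 25 25 1

[25, 25, 1]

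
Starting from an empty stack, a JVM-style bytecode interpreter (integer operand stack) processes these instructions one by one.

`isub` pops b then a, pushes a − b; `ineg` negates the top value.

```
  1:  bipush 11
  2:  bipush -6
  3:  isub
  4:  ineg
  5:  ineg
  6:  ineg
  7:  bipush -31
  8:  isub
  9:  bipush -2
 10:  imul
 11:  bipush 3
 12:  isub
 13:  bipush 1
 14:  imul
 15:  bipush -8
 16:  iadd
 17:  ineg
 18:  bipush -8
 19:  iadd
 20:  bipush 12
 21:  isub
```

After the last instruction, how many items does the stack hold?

1

bipush 11  → [11]
bipush -6  → [11, -6]
isub       → [17]
ineg       → [-17]
ineg       → [17]
ineg       → [-17]
bipush -31 → [-17, -31]
isub       → [14]
bipush -2  → [14, -2]
imul       → [-28]
bipush 3   → [-28, 3]
isub       → [-31]
bipush 1   → [-31, 1]
imul       → [-31]
bipush -8  → [-31, -8]
iadd       → [-39]
ineg       → [39]
bipush -8  → [39, -8]
iadd       → [31]
bipush 12  → [31, 12]
isub       → [19]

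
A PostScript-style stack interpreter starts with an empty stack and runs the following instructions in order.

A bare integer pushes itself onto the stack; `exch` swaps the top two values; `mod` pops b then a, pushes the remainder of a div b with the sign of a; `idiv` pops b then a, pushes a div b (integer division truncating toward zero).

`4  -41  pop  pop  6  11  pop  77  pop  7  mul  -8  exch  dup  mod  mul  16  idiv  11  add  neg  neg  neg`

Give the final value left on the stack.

-11

4     4
-41   4 -41
pop   4
pop   (empty)
6     6
11    6 11
pop   6
77    6 77
pop   6
7     6 7
mul   42
-8    42 -8
exch  -8 42
dup   -8 42 42
mod   -8 0
mul   0
16    0 16
idiv  0
11    0 11
add   11
neg   -11
neg   11
neg   -11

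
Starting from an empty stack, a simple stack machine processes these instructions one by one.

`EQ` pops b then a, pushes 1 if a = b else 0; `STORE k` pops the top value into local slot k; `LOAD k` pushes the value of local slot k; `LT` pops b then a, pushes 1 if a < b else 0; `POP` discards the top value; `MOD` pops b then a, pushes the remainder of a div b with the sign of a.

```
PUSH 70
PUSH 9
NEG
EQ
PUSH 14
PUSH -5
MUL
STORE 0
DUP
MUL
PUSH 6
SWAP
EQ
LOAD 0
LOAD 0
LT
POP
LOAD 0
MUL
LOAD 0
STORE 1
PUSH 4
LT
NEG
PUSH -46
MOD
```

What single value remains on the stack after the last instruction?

-1

PUSH 70  : 70
PUSH 9   : 70 9
NEG      : 70 -9
EQ       : 0
PUSH 14  : 0 14
PUSH -5  : 0 14 -5
MUL      : 0 -70
STORE 0  : 0
DUP      : 0 0
MUL      : 0
PUSH 6   : 0 6
SWAP     : 6 0
EQ       : 0
LOAD 0   : 0 -70
LOAD 0   : 0 -70 -70
LT       : 0 0
POP      : 0
LOAD 0   : 0 -70
MUL      : 0
LOAD 0   : 0 -70
STORE 1  : 0
PUSH 4   : 0 4
LT       : 1
NEG      : -1
PUSH -46 : -1 -46
MOD      : -1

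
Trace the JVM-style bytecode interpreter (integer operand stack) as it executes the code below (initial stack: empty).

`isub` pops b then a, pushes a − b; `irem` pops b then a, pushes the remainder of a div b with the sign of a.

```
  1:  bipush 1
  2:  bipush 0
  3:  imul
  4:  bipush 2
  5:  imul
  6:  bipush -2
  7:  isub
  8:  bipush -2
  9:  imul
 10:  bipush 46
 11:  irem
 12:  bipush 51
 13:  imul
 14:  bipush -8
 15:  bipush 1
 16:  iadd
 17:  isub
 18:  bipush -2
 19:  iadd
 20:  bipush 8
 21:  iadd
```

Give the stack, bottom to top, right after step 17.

[-197]

bipush 1  : [1]
bipush 0  : [1, 0]
imul      : [0]
bipush 2  : [0, 2]
imul      : [0]
bipush -2 : [0, -2]
isub      : [2]
bipush -2 : [2, -2]
imul      : [-4]
bipush 46 : [-4, 46]
irem      : [-4]
bipush 51 : [-4, 51]
imul      : [-204]
bipush -8 : [-204, -8]
bipush 1  : [-204, -8, 1]
iadd      : [-204, -7]
isub      : [-197]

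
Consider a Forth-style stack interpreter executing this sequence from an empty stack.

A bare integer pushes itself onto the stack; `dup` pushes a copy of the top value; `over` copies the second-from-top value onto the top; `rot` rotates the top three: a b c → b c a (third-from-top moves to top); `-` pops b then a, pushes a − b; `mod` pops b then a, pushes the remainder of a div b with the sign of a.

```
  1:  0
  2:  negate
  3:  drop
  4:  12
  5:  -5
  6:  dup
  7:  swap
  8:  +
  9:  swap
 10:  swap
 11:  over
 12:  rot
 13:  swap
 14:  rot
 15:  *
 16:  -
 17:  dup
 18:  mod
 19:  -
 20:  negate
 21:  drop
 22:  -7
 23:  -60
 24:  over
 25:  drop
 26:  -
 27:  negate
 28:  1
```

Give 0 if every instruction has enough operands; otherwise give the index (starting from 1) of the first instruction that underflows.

19

0      → [0]
negate → [0]
drop   → []
12     → [12]
-5     → [12, -5]
dup    → [12, -5, -5]
swap   → [12, -5, -5]
+      → [12, -10]
swap   → [-10, 12]
swap   → [12, -10]
over   → [12, -10, 12]
rot    → [-10, 12, 12]
swap   → [-10, 12, 12]
rot    → [12, 12, -10]
*      → [12, -120]
-      → [132]
dup    → [132, 132]
mod    → [0]
-  — needs 2 operands, stack has 1 → underflow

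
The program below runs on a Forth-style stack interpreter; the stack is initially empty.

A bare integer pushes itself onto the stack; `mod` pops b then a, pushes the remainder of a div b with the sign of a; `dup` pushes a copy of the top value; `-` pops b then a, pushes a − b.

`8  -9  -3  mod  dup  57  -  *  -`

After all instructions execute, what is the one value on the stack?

8

8   -> [8]
-9  -> [8, -9]
-3  -> [8, -9, -3]
mod -> [8, 0]
dup -> [8, 0, 0]
57  -> [8, 0, 0, 57]
-   -> [8, 0, -57]
*   -> [8, 0]
-   -> [8]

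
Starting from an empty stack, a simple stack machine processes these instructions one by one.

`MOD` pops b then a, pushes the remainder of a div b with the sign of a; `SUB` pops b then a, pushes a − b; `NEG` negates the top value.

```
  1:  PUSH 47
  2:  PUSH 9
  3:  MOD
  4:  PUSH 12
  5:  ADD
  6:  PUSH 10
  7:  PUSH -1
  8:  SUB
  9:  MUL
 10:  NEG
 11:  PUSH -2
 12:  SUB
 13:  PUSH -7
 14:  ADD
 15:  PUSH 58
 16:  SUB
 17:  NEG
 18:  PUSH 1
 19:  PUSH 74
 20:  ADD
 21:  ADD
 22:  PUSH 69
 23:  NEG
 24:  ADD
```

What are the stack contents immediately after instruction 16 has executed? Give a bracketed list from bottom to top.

PUSH 47  47
PUSH 9   47 9
MOD      2
PUSH 12  2 12
ADD      14
PUSH 10  14 10
PUSH -1  14 10 -1
SUB      14 11
MUL      154
NEG      -154
PUSH -2  -154 -2
SUB      -152
PUSH -7  -152 -7
ADD      -159
PUSH 58  -159 58
SUB      -217

[-217]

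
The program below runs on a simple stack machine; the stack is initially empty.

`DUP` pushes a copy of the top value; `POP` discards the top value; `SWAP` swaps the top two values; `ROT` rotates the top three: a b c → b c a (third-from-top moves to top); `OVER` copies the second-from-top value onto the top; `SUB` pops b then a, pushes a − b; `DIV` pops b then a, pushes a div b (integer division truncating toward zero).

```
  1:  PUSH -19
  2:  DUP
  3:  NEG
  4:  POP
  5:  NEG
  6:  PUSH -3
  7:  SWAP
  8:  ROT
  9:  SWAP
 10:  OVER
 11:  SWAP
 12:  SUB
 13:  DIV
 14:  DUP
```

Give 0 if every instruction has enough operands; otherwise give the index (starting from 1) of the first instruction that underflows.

8

PUSH -19 : [-19]
DUP      : [-19, -19]
NEG      : [-19, 19]
POP      : [-19]
NEG      : [19]
PUSH -3  : [19, -3]
SWAP     : [-3, 19]
ROT  — needs 3 operands, stack has 2 → underflow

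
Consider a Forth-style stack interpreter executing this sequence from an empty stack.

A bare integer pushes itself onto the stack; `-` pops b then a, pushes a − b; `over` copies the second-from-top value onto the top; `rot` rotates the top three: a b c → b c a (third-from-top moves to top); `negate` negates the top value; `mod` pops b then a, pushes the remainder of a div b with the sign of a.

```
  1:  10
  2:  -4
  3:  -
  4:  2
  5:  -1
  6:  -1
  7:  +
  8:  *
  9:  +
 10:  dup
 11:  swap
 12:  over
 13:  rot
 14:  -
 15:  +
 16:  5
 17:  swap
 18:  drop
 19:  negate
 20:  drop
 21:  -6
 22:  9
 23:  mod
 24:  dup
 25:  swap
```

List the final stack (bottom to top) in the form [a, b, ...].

10     → [10]
-4     → [10, -4]
-      → [14]
2      → [14, 2]
-1     → [14, 2, -1]
-1     → [14, 2, -1, -1]
+      → [14, 2, -2]
*      → [14, -4]
+      → [10]
dup    → [10, 10]
swap   → [10, 10]
over   → [10, 10, 10]
rot    → [10, 10, 10]
-      → [10, 0]
+      → [10]
5      → [10, 5]
swap   → [5, 10]
drop   → [5]
negate → [-5]
drop   → []
-6     → [-6]
9      → [-6, 9]
mod    → [-6]
dup    → [-6, -6]
swap   → [-6, -6]

[-6, -6]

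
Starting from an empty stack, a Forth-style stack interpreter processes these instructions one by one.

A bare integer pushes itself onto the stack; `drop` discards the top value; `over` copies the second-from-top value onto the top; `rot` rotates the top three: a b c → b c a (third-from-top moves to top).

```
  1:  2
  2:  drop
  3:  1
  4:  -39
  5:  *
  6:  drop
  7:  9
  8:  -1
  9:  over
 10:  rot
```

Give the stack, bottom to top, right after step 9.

[9, -1, 9]

2    -> [2]
drop -> []
1    -> [1]
-39  -> [1, -39]
*    -> [-39]
drop -> []
9    -> [9]
-1   -> [9, -1]
over -> [9, -1, 9]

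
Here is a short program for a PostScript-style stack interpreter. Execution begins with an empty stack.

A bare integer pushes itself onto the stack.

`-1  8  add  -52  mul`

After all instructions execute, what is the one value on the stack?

-1  → [-1]
8   → [-1, 8]
add → [7]
-52 → [7, -52]
mul → [-364]

-364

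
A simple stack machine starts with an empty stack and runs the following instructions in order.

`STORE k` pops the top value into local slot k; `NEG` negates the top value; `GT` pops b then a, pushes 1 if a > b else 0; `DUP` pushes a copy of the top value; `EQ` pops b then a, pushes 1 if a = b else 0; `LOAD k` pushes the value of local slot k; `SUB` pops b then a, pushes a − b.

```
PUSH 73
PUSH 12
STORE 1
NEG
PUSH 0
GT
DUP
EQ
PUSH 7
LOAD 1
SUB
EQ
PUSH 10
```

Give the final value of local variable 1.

PUSH 73  [73]
PUSH 12  [73, 12]
STORE 1  [73]
NEG      [-73]
PUSH 0   [-73, 0]
GT       [0]
DUP      [0, 0]
EQ       [1]
PUSH 7   [1, 7]
LOAD 1   [1, 7, 12]
SUB      [1, -5]
EQ       [0]
PUSH 10  [0, 10]

12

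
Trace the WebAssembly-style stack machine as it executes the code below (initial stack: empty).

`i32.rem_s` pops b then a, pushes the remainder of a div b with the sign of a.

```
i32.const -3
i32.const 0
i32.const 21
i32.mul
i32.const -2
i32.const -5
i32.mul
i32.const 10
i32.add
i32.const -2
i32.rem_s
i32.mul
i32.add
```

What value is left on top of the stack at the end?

i32.const -3 → -3
i32.const 0  → -3 0
i32.const 21 → -3 0 21
i32.mul      → -3 0
i32.const -2 → -3 0 -2
i32.const -5 → -3 0 -2 -5
i32.mul      → -3 0 10
i32.const 10 → -3 0 10 10
i32.add      → -3 0 20
i32.const -2 → -3 0 20 -2
i32.rem_s    → -3 0 0
i32.mul      → -3 0
i32.add      → -3

-3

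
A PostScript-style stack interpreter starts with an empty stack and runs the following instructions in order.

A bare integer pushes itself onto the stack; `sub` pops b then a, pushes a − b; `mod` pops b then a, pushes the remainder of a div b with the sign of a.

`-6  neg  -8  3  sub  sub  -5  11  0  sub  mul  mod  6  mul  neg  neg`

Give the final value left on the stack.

102

-6  -> [-6]
neg -> [6]
-8  -> [6, -8]
3   -> [6, -8, 3]
sub -> [6, -11]
sub -> [17]
-5  -> [17, -5]
11  -> [17, -5, 11]
0   -> [17, -5, 11, 0]
sub -> [17, -5, 11]
mul -> [17, -55]
mod -> [17]
6   -> [17, 6]
mul -> [102]
neg -> [-102]
neg -> [102]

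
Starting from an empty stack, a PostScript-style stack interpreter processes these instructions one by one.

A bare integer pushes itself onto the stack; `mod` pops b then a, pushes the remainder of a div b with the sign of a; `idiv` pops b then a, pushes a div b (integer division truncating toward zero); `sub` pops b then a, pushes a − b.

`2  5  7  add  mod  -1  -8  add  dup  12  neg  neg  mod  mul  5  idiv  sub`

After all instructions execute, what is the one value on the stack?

-14

2    -> [2]
5    -> [2, 5]
7    -> [2, 5, 7]
add  -> [2, 12]
mod  -> [2]
-1   -> [2, -1]
-8   -> [2, -1, -8]
add  -> [2, -9]
dup  -> [2, -9, -9]
12   -> [2, -9, -9, 12]
neg  -> [2, -9, -9, -12]
neg  -> [2, -9, -9, 12]
mod  -> [2, -9, -9]
mul  -> [2, 81]
5    -> [2, 81, 5]
idiv -> [2, 16]
sub  -> [-14]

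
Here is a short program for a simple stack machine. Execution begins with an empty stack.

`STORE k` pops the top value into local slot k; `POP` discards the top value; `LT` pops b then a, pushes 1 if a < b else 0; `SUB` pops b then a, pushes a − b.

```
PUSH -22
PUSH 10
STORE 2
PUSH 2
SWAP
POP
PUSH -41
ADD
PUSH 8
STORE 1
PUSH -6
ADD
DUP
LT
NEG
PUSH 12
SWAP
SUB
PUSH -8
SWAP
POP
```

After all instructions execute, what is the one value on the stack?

PUSH -22 : -22
PUSH 10  : -22 10
STORE 2  : -22
PUSH 2   : -22 2
SWAP     : 2 -22
POP      : 2
PUSH -41 : 2 -41
ADD      : -39
PUSH 8   : -39 8
STORE 1  : -39
PUSH -6  : -39 -6
ADD      : -45
DUP      : -45 -45
LT       : 0
NEG      : 0
PUSH 12  : 0 12
SWAP     : 12 0
SUB      : 12
PUSH -8  : 12 -8
SWAP     : -8 12
POP      : -8

-8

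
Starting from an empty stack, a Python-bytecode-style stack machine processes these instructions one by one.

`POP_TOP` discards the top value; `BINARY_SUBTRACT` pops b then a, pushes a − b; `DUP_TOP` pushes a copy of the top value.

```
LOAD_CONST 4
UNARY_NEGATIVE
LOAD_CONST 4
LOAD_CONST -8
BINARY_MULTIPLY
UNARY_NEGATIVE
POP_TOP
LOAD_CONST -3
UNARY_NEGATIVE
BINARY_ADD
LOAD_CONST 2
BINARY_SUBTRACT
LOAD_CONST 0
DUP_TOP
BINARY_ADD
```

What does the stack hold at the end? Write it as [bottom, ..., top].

LOAD_CONST 4    : 4
UNARY_NEGATIVE  : -4
LOAD_CONST 4    : -4 4
LOAD_CONST -8   : -4 4 -8
BINARY_MULTIPLY : -4 -32
UNARY_NEGATIVE  : -4 32
POP_TOP         : -4
LOAD_CONST -3   : -4 -3
UNARY_NEGATIVE  : -4 3
BINARY_ADD      : -1
LOAD_CONST 2    : -1 2
BINARY_SUBTRACT : -3
LOAD_CONST 0    : -3 0
DUP_TOP         : -3 0 0
BINARY_ADD      : -3 0

[-3, 0]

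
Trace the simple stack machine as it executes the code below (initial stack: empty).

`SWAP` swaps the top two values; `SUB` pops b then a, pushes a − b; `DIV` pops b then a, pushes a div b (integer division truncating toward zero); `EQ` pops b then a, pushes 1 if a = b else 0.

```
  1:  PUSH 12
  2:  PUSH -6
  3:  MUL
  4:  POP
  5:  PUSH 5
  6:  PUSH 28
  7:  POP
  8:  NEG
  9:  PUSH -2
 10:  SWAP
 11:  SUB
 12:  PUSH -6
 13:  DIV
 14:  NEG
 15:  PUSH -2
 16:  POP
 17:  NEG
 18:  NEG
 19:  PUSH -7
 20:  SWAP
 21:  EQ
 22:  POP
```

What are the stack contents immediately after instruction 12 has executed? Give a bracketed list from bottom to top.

[3, -6]

PUSH 12 → 12
PUSH -6 → 12 -6
MUL     → -72
POP     → (empty)
PUSH 5  → 5
PUSH 28 → 5 28
POP     → 5
NEG     → -5
PUSH -2 → -5 -2
SWAP    → -2 -5
SUB     → 3
PUSH -6 → 3 -6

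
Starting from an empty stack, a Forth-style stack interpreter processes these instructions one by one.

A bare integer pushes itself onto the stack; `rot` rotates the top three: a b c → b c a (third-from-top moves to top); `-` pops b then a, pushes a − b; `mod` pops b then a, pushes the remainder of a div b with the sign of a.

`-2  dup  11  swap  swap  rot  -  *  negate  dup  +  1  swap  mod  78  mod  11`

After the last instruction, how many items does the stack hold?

-2     → -2
dup    → -2 -2
11     → -2 -2 11
swap   → -2 11 -2
swap   → -2 -2 11
rot    → -2 11 -2
-      → -2 13
*      → -26
negate → 26
dup    → 26 26
+      → 52
1      → 52 1
swap   → 1 52
mod    → 1
78     → 1 78
mod    → 1
11     → 1 11

2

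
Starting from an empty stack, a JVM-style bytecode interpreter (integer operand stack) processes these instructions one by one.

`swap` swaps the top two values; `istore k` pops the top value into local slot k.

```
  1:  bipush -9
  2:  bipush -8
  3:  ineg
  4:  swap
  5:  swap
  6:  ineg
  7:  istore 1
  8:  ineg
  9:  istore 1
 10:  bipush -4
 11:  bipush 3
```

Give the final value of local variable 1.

bipush -9  [-9]
bipush -8  [-9, -8]
ineg       [-9, 8]
swap       [8, -9]
swap       [-9, 8]
ineg       [-9, -8]
istore 1   [-9]
ineg       [9]
istore 1   []
bipush -4  [-4]
bipush 3   [-4, 3]

9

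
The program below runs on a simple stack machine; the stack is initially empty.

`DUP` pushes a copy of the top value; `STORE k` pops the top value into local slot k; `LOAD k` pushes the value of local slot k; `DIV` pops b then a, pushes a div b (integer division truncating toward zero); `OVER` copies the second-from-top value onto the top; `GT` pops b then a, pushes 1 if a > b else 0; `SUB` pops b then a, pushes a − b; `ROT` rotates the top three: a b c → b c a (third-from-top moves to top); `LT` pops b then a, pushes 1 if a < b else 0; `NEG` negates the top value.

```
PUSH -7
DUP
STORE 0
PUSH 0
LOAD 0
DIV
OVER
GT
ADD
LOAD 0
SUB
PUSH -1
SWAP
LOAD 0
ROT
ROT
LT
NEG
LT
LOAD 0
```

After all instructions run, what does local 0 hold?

PUSH -7 -> [-7]
DUP     -> [-7, -7]
STORE 0 -> [-7]
PUSH 0  -> [-7, 0]
LOAD 0  -> [-7, 0, -7]
DIV     -> [-7, 0]
OVER    -> [-7, 0, -7]
GT      -> [-7, 1]
ADD     -> [-6]
LOAD 0  -> [-6, -7]
SUB     -> [1]
PUSH -1 -> [1, -1]
SWAP    -> [-1, 1]
LOAD 0  -> [-1, 1, -7]
ROT     -> [1, -7, -1]
ROT     -> [-7, -1, 1]
LT      -> [-7, 1]
NEG     -> [-7, -1]
LT      -> [1]
LOAD 0  -> [1, -7]

-7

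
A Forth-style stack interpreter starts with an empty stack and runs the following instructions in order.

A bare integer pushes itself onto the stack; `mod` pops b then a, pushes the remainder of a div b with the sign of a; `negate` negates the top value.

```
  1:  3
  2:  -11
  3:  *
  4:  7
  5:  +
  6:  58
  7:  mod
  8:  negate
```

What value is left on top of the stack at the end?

26

3      -> [3]
-11    -> [3, -11]
*      -> [-33]
7      -> [-33, 7]
+      -> [-26]
58     -> [-26, 58]
mod    -> [-26]
negate -> [26]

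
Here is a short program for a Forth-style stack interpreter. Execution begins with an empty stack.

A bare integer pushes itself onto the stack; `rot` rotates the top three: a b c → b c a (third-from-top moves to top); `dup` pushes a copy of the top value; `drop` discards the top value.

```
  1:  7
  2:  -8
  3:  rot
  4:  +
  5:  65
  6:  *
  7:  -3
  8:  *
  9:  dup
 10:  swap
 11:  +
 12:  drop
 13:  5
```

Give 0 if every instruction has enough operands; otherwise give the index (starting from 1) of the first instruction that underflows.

7  → [7]
-8 → [7, -8]
rot  — needs 3 operands, stack has 2 → underflow

3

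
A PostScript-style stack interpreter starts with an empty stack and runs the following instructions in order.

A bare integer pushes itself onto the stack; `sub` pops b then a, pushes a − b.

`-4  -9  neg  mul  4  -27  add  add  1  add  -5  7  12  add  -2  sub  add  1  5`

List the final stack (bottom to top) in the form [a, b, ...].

-4  : [-4]
-9  : [-4, -9]
neg : [-4, 9]
mul : [-36]
4   : [-36, 4]
-27 : [-36, 4, -27]
add : [-36, -23]
add : [-59]
1   : [-59, 1]
add : [-58]
-5  : [-58, -5]
7   : [-58, -5, 7]
12  : [-58, -5, 7, 12]
add : [-58, -5, 19]
-2  : [-58, -5, 19, -2]
sub : [-58, -5, 21]
add : [-58, 16]
1   : [-58, 16, 1]
5   : [-58, 16, 1, 5]

[-58, 16, 1, 5]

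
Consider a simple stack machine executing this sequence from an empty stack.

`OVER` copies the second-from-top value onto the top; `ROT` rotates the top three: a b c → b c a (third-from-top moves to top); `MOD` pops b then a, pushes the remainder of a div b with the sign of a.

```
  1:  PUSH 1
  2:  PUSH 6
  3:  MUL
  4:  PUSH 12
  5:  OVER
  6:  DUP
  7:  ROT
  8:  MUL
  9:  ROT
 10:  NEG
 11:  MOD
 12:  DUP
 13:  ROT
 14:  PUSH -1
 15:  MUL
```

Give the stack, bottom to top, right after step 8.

PUSH 1  -> [1]
PUSH 6  -> [1, 6]
MUL     -> [6]
PUSH 12 -> [6, 12]
OVER    -> [6, 12, 6]
DUP     -> [6, 12, 6, 6]
ROT     -> [6, 6, 6, 12]
MUL     -> [6, 6, 72]

[6, 6, 72]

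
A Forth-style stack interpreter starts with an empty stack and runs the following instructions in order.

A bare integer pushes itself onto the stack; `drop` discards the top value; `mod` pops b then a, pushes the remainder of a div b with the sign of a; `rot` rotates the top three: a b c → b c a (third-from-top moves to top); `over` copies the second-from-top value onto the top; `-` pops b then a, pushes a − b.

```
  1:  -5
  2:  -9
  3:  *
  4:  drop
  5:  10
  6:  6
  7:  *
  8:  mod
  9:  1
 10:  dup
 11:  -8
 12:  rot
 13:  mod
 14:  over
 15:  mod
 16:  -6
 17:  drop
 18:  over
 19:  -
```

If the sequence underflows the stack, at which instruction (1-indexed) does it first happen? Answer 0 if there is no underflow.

-5   : -5
-9   : -5 -9
*    : 45
drop : (empty)
10   : 10
6    : 10 6
*    : 60
mod  — needs 2 operands, stack has 1 → underflow

8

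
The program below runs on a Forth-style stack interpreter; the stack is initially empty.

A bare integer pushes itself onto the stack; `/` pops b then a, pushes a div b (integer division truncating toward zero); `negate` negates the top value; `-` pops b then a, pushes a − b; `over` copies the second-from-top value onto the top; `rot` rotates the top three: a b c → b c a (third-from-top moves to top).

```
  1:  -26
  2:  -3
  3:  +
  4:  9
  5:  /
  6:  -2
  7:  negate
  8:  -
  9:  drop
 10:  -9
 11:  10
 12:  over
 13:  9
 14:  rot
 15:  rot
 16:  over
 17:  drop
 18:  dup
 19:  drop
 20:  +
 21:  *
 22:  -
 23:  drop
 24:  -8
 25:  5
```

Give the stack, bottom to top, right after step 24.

[-8]

-26    → [-26]
-3     → [-26, -3]
+      → [-29]
9      → [-29, 9]
/      → [-3]
-2     → [-3, -2]
negate → [-3, 2]
-      → [-5]
drop   → []
-9     → [-9]
10     → [-9, 10]
over   → [-9, 10, -9]
9      → [-9, 10, -9, 9]
rot    → [-9, -9, 9, 10]
rot    → [-9, 9, 10, -9]
over   → [-9, 9, 10, -9, 10]
drop   → [-9, 9, 10, -9]
dup    → [-9, 9, 10, -9, -9]
drop   → [-9, 9, 10, -9]
+      → [-9, 9, 1]
*      → [-9, 9]
-      → [-18]
drop   → []
-8     → [-8]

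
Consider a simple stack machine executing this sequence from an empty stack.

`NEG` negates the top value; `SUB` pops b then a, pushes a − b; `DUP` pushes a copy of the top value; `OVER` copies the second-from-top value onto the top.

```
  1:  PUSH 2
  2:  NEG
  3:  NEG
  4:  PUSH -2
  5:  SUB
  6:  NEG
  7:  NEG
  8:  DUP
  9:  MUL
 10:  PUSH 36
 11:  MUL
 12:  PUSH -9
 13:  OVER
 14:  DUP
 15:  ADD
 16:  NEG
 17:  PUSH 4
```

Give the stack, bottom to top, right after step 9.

[16]

PUSH 2  → 2
NEG     → -2
NEG     → 2
PUSH -2 → 2 -2
SUB     → 4
NEG     → -4
NEG     → 4
DUP     → 4 4
MUL     → 16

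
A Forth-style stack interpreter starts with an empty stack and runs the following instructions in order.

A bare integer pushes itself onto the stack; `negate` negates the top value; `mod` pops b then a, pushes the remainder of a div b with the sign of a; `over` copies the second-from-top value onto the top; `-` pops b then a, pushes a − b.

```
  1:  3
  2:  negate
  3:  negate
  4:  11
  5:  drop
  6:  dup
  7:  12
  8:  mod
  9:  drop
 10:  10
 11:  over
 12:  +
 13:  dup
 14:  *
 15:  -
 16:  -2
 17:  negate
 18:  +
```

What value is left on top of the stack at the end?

-164

3       [3]
negate  [-3]
negate  [3]
11      [3, 11]
drop    [3]
dup     [3, 3]
12      [3, 3, 12]
mod     [3, 3]
drop    [3]
10      [3, 10]
over    [3, 10, 3]
+       [3, 13]
dup     [3, 13, 13]
*       [3, 169]
-       [-166]
-2      [-166, -2]
negate  [-166, 2]
+       [-164]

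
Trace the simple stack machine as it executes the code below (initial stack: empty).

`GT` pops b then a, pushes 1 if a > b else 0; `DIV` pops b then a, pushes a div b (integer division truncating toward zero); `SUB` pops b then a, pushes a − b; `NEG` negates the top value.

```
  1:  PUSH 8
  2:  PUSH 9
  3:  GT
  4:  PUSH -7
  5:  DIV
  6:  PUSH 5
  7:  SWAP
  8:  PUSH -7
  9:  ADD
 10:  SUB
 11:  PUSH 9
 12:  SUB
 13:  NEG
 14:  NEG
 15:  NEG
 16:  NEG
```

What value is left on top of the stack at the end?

PUSH 8  -> 8
PUSH 9  -> 8 9
GT      -> 0
PUSH -7 -> 0 -7
DIV     -> 0
PUSH 5  -> 0 5
SWAP    -> 5 0
PUSH -7 -> 5 0 -7
ADD     -> 5 -7
SUB     -> 12
PUSH 9  -> 12 9
SUB     -> 3
NEG     -> -3
NEG     -> 3
NEG     -> -3
NEG     -> 3

3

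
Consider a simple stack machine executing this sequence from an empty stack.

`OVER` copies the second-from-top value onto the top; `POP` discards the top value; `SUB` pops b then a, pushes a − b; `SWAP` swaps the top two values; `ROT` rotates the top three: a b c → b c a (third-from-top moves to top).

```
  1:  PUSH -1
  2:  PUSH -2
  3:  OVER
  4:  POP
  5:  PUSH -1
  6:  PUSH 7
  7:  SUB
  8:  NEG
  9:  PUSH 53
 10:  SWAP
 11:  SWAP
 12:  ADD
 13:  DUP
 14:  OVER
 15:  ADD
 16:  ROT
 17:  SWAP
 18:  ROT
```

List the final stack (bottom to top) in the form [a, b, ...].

[-1, -2, 122, 61]

PUSH -1 : [-1]
PUSH -2 : [-1, -2]
OVER    : [-1, -2, -1]
POP     : [-1, -2]
PUSH -1 : [-1, -2, -1]
PUSH 7  : [-1, -2, -1, 7]
SUB     : [-1, -2, -8]
NEG     : [-1, -2, 8]
PUSH 53 : [-1, -2, 8, 53]
SWAP    : [-1, -2, 53, 8]
SWAP    : [-1, -2, 8, 53]
ADD     : [-1, -2, 61]
DUP     : [-1, -2, 61, 61]
OVER    : [-1, -2, 61, 61, 61]
ADD     : [-1, -2, 61, 122]
ROT     : [-1, 61, 122, -2]
SWAP    : [-1, 61, -2, 122]
ROT     : [-1, -2, 122, 61]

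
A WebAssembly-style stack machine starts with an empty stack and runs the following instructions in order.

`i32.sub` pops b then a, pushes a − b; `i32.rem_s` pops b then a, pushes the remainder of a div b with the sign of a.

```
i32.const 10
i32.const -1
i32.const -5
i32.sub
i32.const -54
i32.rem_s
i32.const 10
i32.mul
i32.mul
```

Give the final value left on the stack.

i32.const 10  : 10
i32.const -1  : 10 -1
i32.const -5  : 10 -1 -5
i32.sub       : 10 4
i32.const -54 : 10 4 -54
i32.rem_s     : 10 4
i32.const 10  : 10 4 10
i32.mul       : 10 40
i32.mul       : 400

400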